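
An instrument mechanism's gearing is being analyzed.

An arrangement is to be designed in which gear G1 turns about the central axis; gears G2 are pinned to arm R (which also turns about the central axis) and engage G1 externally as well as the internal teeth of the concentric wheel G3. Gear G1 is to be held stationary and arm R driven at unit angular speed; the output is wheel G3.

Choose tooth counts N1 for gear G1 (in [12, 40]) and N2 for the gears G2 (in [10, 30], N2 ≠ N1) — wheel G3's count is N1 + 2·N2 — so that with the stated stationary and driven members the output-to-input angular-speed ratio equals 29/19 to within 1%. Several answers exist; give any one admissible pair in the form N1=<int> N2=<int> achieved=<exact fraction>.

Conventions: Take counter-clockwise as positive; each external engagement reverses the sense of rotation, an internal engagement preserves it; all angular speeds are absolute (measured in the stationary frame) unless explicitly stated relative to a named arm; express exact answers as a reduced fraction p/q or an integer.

topology: planetary set — design target 29/19, arm = carrier (Willis)
Willis with ω_sun = 0: ω_ring/ω_arm = (N1+N3)/N3; set equal to 29/19  ⇒  N3/N1 = 1/(29/19 − 1) = 19/10
N3 = N1 + 2·N2  ⇒  N2/N1 = (N3/N1 − 1)/2 = (19/10 − 1)/2 = 9/20
smallest multiple with N1 ≥ 12 and N2 ≥ 10: k = 2  ⇒  N1 = 2·20 = 40, N2 = 2·9 = 18 (N1 ≤ 40, N2 ≤ 30, N2 ≠ N1 ✓), N3 = 40 + 2·18 = 76
check: (N1+N3)/N3 with N1 = 40, N3 = 76 gives 29/19; |achieved − target| = 0 ≤ 29/1900 ✓

N1=40 N2=18 achieved=29/19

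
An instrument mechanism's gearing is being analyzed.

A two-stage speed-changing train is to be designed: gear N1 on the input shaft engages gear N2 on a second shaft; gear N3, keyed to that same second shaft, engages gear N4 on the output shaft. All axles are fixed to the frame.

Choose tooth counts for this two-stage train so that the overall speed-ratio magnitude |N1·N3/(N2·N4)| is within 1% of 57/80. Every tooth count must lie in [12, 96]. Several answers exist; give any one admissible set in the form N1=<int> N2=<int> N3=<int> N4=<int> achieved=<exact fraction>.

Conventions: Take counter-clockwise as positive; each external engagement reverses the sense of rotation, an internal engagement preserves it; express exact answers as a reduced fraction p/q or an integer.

2-stage fixed-axis compound train for ratio 57/80
target = 57/80 in lowest terms: an exact hit needs N1·N3 = k·57 and N2·N4 = k·80 for one integer k, every count in [12, 96]; additionally prefer no 1:1 stage (N1 ≠ N2, N3 ≠ N4)
k = 1…3: no 1:1-free in-range split of k·57 and k·80 into factor pairs; take k = 4
k = 4: N1·N3 = 228 = 12·19, N2·N4 = 320 = 16·20
achieved = 12·19/(16·20) = 57/80; |achieved − target| = 0 ≤ 57/8000 ✓

N1=12 N2=16 N3=19 N4=20 achieved=57/80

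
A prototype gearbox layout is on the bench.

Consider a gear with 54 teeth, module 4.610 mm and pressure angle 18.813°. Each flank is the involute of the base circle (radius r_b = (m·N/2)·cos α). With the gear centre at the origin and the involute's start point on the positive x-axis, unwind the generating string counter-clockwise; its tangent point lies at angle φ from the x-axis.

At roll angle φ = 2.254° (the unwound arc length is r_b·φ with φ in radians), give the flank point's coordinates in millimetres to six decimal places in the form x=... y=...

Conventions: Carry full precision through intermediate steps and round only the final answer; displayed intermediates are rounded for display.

x=117.911464 y=0.002391

single-mesh involute tooth geometry (54T wheel at module 4.610)
pitch radius r_p = m·N/2 = 4.610·54/2 = 124.470000
base radius r_b = r_p·cos α = 124.470000·cos 18.813° = 117.820329
roll angle φ = 2.254° = 0.03933972 rad
x = r_b·(cos φ + φ·sin φ) = 117.911464
y = r_b·(sin φ − φ·cos φ) = 0.002391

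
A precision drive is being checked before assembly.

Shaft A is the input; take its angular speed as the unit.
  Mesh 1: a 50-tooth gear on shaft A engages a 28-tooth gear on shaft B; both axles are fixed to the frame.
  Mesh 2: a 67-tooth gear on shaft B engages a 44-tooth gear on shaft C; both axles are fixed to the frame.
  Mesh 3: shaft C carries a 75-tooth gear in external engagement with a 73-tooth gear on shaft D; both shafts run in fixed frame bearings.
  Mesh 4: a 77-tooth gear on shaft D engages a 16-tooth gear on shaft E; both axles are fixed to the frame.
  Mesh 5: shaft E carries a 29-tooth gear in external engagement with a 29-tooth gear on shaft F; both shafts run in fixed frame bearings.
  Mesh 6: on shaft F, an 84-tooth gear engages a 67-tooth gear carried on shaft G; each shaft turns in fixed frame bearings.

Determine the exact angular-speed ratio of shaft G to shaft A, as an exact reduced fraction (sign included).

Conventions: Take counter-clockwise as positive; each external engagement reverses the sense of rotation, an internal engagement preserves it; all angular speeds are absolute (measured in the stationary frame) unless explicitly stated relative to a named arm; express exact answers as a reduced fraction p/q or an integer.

class = fixed-axis compound train [6 meshes; 6 ratios multiply, 6 sense flips]
mesh 1 [50T→28T]: running ratio 25/14, sense −
mesh 2 [67T→44T]: running ratio 1675/616, sense +
mesh 3 [75T→73T]: running ratio 125625/44968, sense −
mesh 4 [77T→16T]: running ratio 125625/9344, sense +
mesh 5 [29T→29T]: running ratio 125625/9344, sense −
mesh 6 [84T→67T]: running ratio 39375/2336, sense +
ω_out/ω_in = 39375/2336

39375/2336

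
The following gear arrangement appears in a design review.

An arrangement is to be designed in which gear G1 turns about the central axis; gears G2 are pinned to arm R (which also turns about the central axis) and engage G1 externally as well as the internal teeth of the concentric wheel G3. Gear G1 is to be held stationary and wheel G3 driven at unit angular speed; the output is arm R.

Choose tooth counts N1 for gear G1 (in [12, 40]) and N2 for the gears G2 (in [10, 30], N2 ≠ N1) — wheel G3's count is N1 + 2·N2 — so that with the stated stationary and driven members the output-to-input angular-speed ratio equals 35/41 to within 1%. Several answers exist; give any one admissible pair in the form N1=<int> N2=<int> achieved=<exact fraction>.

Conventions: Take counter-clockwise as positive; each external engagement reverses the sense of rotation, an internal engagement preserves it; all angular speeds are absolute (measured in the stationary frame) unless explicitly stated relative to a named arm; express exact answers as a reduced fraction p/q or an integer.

topology: planetary set — design target 35/41, arm = carrier (Willis)
Willis with ω_sun = 0: ω_arm/ω_ring = N3/(N1+N3); set equal to 35/41  ⇒  N3/N1 = (35/41)/(1 − 35/41) = 35/6
N3 = N1 + 2·N2  ⇒  N2/N1 = (N3/N1 − 1)/2 = (35/6 − 1)/2 = 29/12
smallest multiple with N1 ≥ 12 and N2 ≥ 10: k = 1  ⇒  N1 = 1·12 = 12, N2 = 1·29 = 29 (N1 ≤ 40, N2 ≤ 30, N2 ≠ N1 ✓), N3 = 12 + 2·29 = 70
check: N3/(N1+N3) with N1 = 12, N3 = 70 gives 35/41; |achieved − target| = 0 ≤ 7/820 ✓

N1=12 N2=29 achieved=35/41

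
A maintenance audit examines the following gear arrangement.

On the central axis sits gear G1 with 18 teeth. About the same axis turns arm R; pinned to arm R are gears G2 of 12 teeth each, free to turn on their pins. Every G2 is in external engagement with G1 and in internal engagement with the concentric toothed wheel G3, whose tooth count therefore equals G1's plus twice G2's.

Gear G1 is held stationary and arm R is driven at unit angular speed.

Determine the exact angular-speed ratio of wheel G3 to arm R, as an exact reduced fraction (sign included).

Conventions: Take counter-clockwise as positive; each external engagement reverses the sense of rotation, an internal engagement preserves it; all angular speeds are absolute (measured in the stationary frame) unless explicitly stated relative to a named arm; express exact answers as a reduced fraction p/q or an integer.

topology: planetary set — G1 18T / G2 12T / G3 42T, arm = carrier (Willis)
ring teeth: 18 + 2·12 = 42
18(ω_sun−ω_arm) = −42(ω_ring−ω_arm),  ω_sun = 0, ω_arm = 1
ω_ring = 1 − (18/42)(0−1) = 10/7
ω_out/ω_in = 10/7

10/7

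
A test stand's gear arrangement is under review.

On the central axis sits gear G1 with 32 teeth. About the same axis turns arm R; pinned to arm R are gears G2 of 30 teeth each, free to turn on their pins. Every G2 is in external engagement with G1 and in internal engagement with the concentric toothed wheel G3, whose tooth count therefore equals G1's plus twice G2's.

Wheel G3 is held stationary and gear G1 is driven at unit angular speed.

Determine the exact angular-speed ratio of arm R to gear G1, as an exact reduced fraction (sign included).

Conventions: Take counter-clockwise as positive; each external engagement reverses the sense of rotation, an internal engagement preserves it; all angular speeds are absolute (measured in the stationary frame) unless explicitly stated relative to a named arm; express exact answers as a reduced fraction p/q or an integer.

recognized (axles ride arm R): planetary set, 32/30/92 teeth
ring teeth: 32 + 2·30 = 92
32(ω_sun−ω_arm) = −92(ω_ring−ω_arm),  ω_ring = 0, ω_sun = 1
32(1−ω_arm) = −92(0−ω_arm)  ⇒  124·ω_arm = 32  ⇒  ω_arm = 8/31
ω_out/ω_in = 8/31

8/31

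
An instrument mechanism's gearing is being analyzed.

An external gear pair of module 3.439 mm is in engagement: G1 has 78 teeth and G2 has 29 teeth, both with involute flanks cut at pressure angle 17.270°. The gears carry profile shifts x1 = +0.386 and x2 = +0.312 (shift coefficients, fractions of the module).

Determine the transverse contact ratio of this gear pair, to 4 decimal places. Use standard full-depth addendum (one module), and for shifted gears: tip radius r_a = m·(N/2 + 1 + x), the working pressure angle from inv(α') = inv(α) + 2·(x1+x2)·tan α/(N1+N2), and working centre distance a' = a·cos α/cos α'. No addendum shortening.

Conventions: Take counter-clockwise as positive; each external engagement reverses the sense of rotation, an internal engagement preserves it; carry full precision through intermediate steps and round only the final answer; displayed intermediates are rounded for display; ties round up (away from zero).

class = single-mesh tooth geometry [involute pair 78T × 29T, m = 3.439]
base radii: r_b1 = 128.074339, r_b2 = 47.617382
tip radii: r_a1 = 138.887454, r_a2 = 54.377468
inv(α') = inv(17.270°) + 2·(+0.386+0.312)·tan α/(78+29) = 0.01352877  ⇒  α' = 19.38476°
a' = a·cos α / cos α' = 183.9865·cos 17.270°/cos 19.38476° = 186.250060
action lengths: √(r_a1²−r_b1²) = 53.727912, √(r_a2²−r_b2²) = 26.258216
base pitch p_b = π·m·cos α = 10.316856
CR = (53.727912 + 26.258216 − 186.250060·sin 19.38476°)/10.316856 = 1.760984
contact ratio ≈ 1.7610

1.7610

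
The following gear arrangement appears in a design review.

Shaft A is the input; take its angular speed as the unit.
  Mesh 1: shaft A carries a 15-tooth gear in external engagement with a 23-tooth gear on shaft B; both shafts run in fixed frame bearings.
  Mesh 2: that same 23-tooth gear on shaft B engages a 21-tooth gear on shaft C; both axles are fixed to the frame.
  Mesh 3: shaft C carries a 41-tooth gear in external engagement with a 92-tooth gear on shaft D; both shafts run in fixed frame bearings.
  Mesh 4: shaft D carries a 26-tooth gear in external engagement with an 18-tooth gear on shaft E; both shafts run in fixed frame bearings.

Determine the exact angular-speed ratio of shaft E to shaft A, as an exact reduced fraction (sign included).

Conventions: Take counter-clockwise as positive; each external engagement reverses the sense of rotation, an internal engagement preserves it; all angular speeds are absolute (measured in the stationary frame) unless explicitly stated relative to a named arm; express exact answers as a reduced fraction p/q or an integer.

class = fixed-axis compound train [4 meshes; 4 ratios multiply, 4 sense flips]
mesh 1 [15T→23T]: running ratio 15/23, sense −
mesh 2 [23T→21T]: running ratio 5/7, sense +
mesh 3 [41T→92T]: running ratio 205/644, sense −
mesh 4 [26T→18T]: running ratio 2665/5796, sense +
ω_out/ω_in = 2665/5796

2665/5796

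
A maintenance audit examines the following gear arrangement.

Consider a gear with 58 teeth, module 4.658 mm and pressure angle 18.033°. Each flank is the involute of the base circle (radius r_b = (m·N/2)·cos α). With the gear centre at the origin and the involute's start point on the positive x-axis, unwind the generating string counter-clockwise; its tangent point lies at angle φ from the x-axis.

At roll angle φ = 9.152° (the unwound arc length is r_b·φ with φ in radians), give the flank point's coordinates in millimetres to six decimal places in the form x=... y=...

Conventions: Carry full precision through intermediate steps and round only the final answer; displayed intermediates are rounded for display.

class = single-mesh tooth geometry [base-circle involute, m = 4.658, 58T]
pitch radius r_p = m·N/2 = 4.658·58/2 = 135.082000
base radius r_b = r_p·cos α = 135.082000·cos 18.033° = 128.446553
roll angle φ = 9.152° = 0.15973253 rad
x = r_b·(cos φ + φ·sin φ) = 130.074739
y = r_b·(sin φ − φ·cos φ) = 0.174050

x=130.074739 y=0.174050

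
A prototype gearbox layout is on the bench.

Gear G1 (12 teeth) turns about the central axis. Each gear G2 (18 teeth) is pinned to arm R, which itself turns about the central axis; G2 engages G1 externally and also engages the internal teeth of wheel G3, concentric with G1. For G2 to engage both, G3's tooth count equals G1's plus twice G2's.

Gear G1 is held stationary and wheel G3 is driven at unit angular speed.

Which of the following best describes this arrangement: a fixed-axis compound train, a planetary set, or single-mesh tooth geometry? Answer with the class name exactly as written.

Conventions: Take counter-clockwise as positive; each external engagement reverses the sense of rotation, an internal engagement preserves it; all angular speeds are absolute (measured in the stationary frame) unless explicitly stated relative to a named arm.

planetary set

topology: planetary set — G1 12T / G2 18T / G3 48T, arm = carrier (Willis)
classification: planetary set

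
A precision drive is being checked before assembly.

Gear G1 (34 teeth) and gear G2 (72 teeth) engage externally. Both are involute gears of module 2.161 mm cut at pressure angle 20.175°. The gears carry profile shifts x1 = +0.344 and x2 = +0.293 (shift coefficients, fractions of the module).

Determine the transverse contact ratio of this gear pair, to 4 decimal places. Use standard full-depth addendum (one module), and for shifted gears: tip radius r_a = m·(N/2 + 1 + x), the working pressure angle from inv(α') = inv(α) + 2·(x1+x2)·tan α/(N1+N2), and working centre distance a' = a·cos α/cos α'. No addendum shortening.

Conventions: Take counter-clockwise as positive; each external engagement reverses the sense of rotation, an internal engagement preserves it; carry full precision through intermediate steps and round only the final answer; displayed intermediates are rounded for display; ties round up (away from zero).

topology: single-mesh involute geometry — m = 2.161, 34T/72T pair
base radii: r_b1 = 34.482950, r_b2 = 73.022717
tip radii: r_a1 = 39.641384, r_a2 = 80.590173
inv(α') = inv(20.175°) + 2·(+0.344+0.293)·tan α/(34+72) = 0.01972899  ⇒  α' = 21.88534°
a' = a·cos α / cos α' = 114.5330·cos 20.175°/cos 21.88534° = 115.855155
action lengths: √(r_a1²−r_b1²) = 19.554168, √(r_a2²−r_b2²) = 34.094849
base pitch p_b = π·m·cos α = 6.372434
CR = (19.554168 + 34.094849 − 115.855155·sin 21.88534°)/6.372434 = 1.642068
contact ratio ≈ 1.6421

1.6421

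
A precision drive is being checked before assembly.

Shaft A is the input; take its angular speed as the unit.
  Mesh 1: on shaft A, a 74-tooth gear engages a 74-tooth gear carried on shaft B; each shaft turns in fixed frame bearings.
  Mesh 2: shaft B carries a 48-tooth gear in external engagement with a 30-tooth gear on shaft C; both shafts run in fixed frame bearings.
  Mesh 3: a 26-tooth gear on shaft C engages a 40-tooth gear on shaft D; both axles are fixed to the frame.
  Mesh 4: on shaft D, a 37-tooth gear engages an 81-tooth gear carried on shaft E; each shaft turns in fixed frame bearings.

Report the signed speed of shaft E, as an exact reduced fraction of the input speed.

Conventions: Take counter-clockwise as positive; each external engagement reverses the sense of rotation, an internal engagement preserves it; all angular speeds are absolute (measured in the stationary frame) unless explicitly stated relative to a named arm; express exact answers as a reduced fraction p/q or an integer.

4-mesh fixed-axis compound train (all bearings frame-fixed)
mesh 1 [74T→74T]: |ω|/ω_in = 1×74/74 = 1, sense flips to −
mesh 2 [48T→30T]: |ω|/ω_in = 1×48/30 = 8/5, sense flips to +
mesh 3 [26T→40T]: |ω|/ω_in = (8/5)×26/40 = 26/25, sense flips to −
mesh 4 [37T→81T]: |ω|/ω_in = (26/25)×37/81 = 962/2025, sense flips to +
signed output speed (× input speed) = 962/2025

962/2025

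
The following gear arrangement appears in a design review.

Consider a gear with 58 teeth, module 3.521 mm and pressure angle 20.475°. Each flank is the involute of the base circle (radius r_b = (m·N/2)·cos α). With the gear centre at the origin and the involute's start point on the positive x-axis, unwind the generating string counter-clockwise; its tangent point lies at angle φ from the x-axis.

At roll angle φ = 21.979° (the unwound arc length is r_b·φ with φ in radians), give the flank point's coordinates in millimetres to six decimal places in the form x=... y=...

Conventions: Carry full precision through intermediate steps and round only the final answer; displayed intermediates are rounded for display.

x=102.439662 y=1.773588

class = single-mesh tooth geometry [base-circle involute, m = 3.521, 58T]
pitch radius r_p = m·N/2 = 3.521·58/2 = 102.109000
base radius r_b = r_p·cos α = 102.109000·cos 20.475° = 95.658254
roll angle φ = 21.979° = 0.38360592 rad
x = r_b·(cos φ + φ·sin φ) = 102.439662
y = r_b·(sin φ − φ·cos φ) = 1.773588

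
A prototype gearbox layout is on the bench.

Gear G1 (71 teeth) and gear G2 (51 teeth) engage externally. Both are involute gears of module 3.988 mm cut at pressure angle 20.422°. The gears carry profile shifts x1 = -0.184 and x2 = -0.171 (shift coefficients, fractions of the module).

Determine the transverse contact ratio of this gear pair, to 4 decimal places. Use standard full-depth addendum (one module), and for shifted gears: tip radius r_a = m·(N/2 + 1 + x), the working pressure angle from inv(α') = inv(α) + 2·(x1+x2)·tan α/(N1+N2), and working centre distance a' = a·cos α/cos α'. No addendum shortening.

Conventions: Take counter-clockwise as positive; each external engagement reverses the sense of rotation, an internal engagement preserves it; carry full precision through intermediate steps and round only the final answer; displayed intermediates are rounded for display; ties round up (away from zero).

1.8314

topology: single-mesh involute geometry — m = 3.988, 71T/51T pair
base radii: r_b1 = 132.675802, r_b2 = 95.302337
tip radii: r_a1 = 144.828208, r_a2 = 105.000052
inv(α') = inv(20.422°) + 2·(-0.184-0.171)·tan α/(71+51) = 0.01373581  ⇒  α' = 19.48007°
a' = a·cos α / cos α' = 243.2680·cos 20.422°/cos 19.48007° = 241.820546
action lengths: √(r_a1²−r_b1²) = 58.071864, √(r_a2²−r_b2²) = 44.073524
base pitch p_b = π·m·cos α = 11.741220
CR = (58.071864 + 44.073524 − 241.820546·sin 19.48007°)/11.741220 = 1.831437
contact ratio ≈ 1.8314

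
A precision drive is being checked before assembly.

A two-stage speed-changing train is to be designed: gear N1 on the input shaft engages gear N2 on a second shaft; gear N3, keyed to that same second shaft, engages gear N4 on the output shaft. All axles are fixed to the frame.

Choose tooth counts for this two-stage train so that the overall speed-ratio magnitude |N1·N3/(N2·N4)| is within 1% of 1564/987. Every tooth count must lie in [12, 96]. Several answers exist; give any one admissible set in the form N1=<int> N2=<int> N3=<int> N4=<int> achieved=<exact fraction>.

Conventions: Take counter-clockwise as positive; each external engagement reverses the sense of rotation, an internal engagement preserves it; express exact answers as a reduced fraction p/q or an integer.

2-stage fixed-axis compound train for ratio 1564/987
target = 1564/987 in lowest terms: an exact hit needs N1·N3 = k·1564 and N2·N4 = k·987 for one integer k, every count in [12, 96]; additionally prefer no 1:1 stage (N1 ≠ N2, N3 ≠ N4)
k = 1: N1·N3 = 1564 = 17·92, N2·N4 = 987 = 21·47
achieved = 17·92/(21·47) = 1564/987; |achieved − target| = 0 ≤ 391/24675 ✓

N1=17 N2=21 N3=92 N4=47 achieved=1564/987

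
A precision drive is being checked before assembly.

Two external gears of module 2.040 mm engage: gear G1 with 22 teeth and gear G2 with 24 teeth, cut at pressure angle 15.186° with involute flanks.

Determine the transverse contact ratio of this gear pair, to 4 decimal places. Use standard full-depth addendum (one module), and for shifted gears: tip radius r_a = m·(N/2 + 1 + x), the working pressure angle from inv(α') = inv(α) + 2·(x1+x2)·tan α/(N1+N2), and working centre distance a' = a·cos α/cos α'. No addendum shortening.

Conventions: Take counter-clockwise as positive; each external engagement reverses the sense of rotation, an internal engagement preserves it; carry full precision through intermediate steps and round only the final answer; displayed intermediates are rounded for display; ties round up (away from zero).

1.8061

class = single-mesh tooth geometry [involute pair 22T × 24T, m = 2.040]
base radii: r_b1 = 21.656407, r_b2 = 23.625171
tip radii: r_a1 = 24.480000, r_a2 = 26.520000
no profile shift: α' = α, a' = a
action lengths: √(r_a1²−r_b1²) = 11.413607, √(r_a2²−r_b2²) = 12.048306
base pitch p_b = π·m·cos α = 6.185055
CR = (11.413607 + 12.048306 − 46.920000·sin 15.18600°)/6.185055 = 1.806138
contact ratio ≈ 1.8061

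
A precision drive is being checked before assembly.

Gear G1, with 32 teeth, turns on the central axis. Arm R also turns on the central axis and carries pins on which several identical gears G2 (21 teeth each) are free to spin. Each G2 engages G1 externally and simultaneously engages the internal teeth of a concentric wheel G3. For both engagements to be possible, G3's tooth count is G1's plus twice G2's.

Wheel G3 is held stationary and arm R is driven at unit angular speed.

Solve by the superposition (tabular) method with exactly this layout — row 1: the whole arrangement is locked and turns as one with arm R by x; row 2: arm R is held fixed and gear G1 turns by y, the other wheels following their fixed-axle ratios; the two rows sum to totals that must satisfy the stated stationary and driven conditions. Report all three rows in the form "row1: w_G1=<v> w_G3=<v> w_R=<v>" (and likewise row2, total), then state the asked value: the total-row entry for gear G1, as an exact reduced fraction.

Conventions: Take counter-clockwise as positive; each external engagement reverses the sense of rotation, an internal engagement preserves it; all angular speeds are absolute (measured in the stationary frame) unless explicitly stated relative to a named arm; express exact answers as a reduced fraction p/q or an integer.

topology: planetary set — G1 32T / G2 21T / G3 74T, arm = carrier (Willis)
row 1 — lock + rotate with arm: ω_sun = ω_ring = ω_arm = x
row 2: sun turns y, ring = −(32/74)·y, arm 0
boundary: total ω_ring = x − (32/74)·y = 0 and total ω_arm = x = 1  ⇒  y = 37/16, x = 1
row 2 ring = −(32/74)·37/16 = -1
totals (row 1 + row 2): sun 1 + 37/16 = 53/16, ring 1 + (-1) = 0, arm 1 + 0 = 1
asked cell (total, sun) = 53/16

row1: w_G1=1 w_G3=1 w_R=1
row2: w_G1=37/16 w_G3=-1 w_R=0
total: w_G1=53/16 w_G3=0 w_R=1
asked value: 53/16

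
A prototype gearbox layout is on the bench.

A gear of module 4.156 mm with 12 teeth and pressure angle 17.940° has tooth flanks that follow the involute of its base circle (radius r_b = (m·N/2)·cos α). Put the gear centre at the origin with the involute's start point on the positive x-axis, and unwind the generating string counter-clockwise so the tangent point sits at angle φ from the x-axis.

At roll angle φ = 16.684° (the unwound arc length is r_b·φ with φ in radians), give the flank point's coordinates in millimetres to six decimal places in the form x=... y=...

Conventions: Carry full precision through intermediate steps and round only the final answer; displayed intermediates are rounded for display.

recognized (one wheel, involute flank): single-mesh tooth geometry, m = 4.156, N = 12
pitch radius r_p = m·N/2 = 4.156·12/2 = 24.936000
base radius r_b = r_p·cos α = 24.936000·cos 17.940° = 23.723602
roll angle φ = 16.684° = 0.29119073 rad
x = r_b·(cos φ + φ·sin φ) = 24.708167
y = r_b·(sin φ − φ·cos φ) = 0.193600

x=24.708167 y=0.193600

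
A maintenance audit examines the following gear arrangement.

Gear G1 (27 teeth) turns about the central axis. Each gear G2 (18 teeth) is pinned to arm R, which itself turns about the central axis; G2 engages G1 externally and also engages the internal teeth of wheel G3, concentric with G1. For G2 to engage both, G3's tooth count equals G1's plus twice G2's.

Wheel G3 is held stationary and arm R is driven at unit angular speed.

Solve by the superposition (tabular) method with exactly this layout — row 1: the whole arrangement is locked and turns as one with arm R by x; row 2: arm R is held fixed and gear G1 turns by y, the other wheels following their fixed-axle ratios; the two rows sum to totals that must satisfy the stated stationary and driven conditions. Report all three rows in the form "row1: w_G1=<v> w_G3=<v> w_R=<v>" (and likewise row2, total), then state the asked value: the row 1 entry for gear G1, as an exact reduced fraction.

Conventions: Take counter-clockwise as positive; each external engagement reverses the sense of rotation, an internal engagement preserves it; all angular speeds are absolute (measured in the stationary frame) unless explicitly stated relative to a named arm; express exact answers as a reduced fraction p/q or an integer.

row1: w_G1=1 w_G3=1 w_R=1
row2: w_G1=7/3 w_G3=-1 w_R=0
total: w_G1=10/3 w_G3=0 w_R=1
asked value: 1

planetary set (27T centre, 18T on arm, 63T internal) — Willis relation
row 1 (train locked, turned with arm): all members turn x
row 2 (arm held, sun turns y): ω_ring = −(27/63)·y, ω_arm = 0
boundary: total ω_ring = x − (27/63)·y = 0 and total ω_arm = x = 1  ⇒  y = 7/3, x = 1
row 2 ring = −(27/63)·7/3 = -1
totals (row 1 + row 2): sun 1 + 7/3 = 10/3, ring 1 + (-1) = 0, arm 1 + 0 = 1
asked cell (row1, sun) = 1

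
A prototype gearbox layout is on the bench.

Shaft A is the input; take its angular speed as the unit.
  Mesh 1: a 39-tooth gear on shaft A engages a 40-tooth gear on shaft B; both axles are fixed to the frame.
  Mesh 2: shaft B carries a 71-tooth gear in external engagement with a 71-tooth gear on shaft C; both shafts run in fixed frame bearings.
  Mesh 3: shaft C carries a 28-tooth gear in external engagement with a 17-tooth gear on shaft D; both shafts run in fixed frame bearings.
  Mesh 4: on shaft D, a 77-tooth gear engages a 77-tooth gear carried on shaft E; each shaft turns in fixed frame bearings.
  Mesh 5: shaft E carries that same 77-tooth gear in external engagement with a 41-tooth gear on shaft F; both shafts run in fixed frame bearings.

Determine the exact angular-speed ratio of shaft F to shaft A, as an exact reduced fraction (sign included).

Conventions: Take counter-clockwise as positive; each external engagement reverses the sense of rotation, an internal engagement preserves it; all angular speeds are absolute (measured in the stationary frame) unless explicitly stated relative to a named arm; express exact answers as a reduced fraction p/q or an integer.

class = fixed-axis compound train [5 meshes; 5 ratios multiply, 5 sense flips]
mesh 1 [39T→40T]: running ratio 39/40, sense −
mesh 2 [71T→71T]: running ratio 39/40, sense +
mesh 3 [28T→17T]: running ratio 273/170, sense −
mesh 4 [77T→77T]: running ratio 273/170, sense +
mesh 5 [77T→41T]: running ratio 21021/6970, sense −
ω_out/ω_in = -21021/6970

-21021/6970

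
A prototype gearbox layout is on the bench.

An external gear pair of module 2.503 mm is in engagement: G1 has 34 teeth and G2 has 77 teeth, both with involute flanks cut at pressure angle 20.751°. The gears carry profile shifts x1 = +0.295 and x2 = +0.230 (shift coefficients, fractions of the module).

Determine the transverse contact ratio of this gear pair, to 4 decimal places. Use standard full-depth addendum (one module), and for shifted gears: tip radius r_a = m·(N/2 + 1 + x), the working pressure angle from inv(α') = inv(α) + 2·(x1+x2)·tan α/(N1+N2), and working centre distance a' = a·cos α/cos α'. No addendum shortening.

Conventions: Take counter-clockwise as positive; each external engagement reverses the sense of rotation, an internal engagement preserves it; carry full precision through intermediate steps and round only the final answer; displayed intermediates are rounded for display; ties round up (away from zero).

single-mesh involute tooth geometry (34T engaging 77T at module 2.503)
base radii: r_b1 = 39.790675, r_b2 = 90.114176
tip radii: r_a1 = 45.792385, r_a2 = 99.444190
inv(α') = inv(20.751°) + 2·(+0.295+0.230)·tan α/(34+77) = 0.02029685  ⇒  α' = 22.08495°
a' = a·cos α / cos α' = 138.9165·cos 20.751°/cos 22.08495° = 140.191029
action lengths: √(r_a1²−r_b1²) = 22.663731, √(r_a2²−r_b2²) = 42.054514
base pitch p_b = π·m·cos α = 7.353300
CR = (22.663731 + 42.054514 − 140.191029·sin 22.08495°)/7.353300 = 1.633158
contact ratio ≈ 1.6332

1.6332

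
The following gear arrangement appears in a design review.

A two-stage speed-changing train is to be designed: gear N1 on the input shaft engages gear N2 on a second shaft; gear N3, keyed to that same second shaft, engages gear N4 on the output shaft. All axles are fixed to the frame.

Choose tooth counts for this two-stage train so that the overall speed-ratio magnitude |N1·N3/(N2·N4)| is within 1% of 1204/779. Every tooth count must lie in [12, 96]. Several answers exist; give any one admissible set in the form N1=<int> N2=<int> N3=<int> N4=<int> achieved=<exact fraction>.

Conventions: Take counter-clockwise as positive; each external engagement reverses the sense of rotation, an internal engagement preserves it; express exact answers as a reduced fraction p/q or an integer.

N1=14 N2=19 N3=86 N4=41 achieved=1204/779

design class (target 1204/779): fixed-axis compound train
target = 1204/779 in lowest terms: an exact hit needs N1·N3 = k·1204 and N2·N4 = k·779 for one integer k, every count in [12, 96]; additionally prefer no 1:1 stage (N1 ≠ N2, N3 ≠ N4)
k = 1: N1·N3 = 1204 = 14·86, N2·N4 = 779 = 19·41
achieved = 14·86/(19·41) = 1204/779; |achieved − target| = 0 ≤ 301/19475 ✓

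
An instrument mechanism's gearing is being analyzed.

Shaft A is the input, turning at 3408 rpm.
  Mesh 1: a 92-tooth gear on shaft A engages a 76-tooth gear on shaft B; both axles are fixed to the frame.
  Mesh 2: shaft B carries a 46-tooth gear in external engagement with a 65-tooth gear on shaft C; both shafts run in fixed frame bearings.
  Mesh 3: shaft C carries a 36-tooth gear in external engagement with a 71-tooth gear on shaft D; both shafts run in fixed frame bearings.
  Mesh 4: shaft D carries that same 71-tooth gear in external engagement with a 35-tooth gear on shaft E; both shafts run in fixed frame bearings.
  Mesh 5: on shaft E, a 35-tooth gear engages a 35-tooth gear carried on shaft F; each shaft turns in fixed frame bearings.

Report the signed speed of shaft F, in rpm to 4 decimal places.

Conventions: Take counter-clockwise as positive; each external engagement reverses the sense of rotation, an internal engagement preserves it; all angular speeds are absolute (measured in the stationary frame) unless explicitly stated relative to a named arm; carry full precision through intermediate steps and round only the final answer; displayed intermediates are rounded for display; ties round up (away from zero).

-3002.9822 rpm

class = fixed-axis compound train [5 meshes; 5 ratios multiply, 5 sense flips]
mesh 1 [92T→76T]: ω = 3408.0000×92/76 = 4125.4737 rpm, sense flips to −
mesh 2 [46T→65T]: ω = 4125.4737×46/65 = 2919.5660 rpm, sense flips to +
mesh 3 [36T→71T]: ω = 2919.5660×36/71 = 1480.3433 rpm, sense flips to −
mesh 4 [71T→35T]: ω = 1480.3433×71/35 = 3002.9822 rpm, sense flips to +
mesh 5 [35T→35T]: ω = 3002.9822×35/35 = 3002.9822 rpm, sense flips to −
signed output speed = -3002.9822 rpm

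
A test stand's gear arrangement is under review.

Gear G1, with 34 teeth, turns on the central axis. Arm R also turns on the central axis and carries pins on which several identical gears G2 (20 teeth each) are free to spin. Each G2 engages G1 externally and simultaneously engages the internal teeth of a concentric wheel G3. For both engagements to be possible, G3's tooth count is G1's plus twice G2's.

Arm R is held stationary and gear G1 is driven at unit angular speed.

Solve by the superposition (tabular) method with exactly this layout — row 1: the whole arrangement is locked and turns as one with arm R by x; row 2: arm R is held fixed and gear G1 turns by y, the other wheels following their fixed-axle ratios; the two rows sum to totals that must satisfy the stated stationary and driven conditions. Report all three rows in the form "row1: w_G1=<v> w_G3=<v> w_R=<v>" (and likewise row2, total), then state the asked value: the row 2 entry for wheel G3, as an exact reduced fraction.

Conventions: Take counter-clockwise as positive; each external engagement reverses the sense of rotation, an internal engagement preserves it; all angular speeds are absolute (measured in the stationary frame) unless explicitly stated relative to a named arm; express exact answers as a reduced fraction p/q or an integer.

planetary set (34T centre, 20T on arm, 74T internal) — Willis relation
row 1 (train locked, turned with arm): all members turn x
superposition row 2 [arm held]: sun y, ring −(34/74)·y, arm 0
boundary: total ω_arm = x = 0 and total ω_sun = x + y = 1  ⇒  y = 1, x = 0
row 2 ring = −(34/74)·1 = -17/37
totals (row 1 + row 2): sun 0 + 1 = 1, ring 0 + (-17/37) = -17/37, arm 0 + 0 = 0
asked cell (row2, ring) = -17/37

row1: w_G1=0 w_G3=0 w_R=0
row2: w_G1=1 w_G3=-17/37 w_R=0
total: w_G1=1 w_G3=-17/37 w_R=0
asked value: -17/37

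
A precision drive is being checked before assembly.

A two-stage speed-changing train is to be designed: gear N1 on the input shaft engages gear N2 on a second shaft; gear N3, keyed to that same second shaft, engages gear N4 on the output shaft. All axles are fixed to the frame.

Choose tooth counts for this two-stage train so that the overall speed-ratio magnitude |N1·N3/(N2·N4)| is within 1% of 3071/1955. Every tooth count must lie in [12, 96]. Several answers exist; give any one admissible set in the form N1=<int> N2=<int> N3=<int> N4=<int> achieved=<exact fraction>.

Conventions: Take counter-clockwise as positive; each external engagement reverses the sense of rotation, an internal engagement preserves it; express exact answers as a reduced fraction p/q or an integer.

2-stage fixed-axis compound train for ratio 3071/1955
target = 3071/1955 in lowest terms: an exact hit needs N1·N3 = k·3071 and N2·N4 = k·1955 for one integer k, every count in [12, 96]; additionally prefer no 1:1 stage (N1 ≠ N2, N3 ≠ N4)
k = 1: N1·N3 = 3071 = 37·83, N2·N4 = 1955 = 23·85
achieved = 37·83/(23·85) = 3071/1955; |achieved − target| = 0 ≤ 3071/195500 ✓

N1=37 N2=23 N3=83 N4=85 achieved=3071/1955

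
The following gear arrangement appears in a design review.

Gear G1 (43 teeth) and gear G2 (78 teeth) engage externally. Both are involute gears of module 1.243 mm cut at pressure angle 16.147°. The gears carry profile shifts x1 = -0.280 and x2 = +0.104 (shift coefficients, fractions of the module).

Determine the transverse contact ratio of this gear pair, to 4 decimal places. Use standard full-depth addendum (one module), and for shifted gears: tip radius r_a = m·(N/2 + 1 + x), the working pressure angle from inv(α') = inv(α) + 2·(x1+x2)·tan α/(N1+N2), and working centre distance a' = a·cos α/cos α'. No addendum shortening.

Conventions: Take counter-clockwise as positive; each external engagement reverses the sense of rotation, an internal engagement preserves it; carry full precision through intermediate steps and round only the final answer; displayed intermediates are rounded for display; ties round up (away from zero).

2.1033

recognized (one external pair, fixed centres): single-mesh tooth geometry, m = 1.243, N1 = 43, N2 = 78
base radii: r_b1 = 25.670255, r_b2 = 46.564648
tip radii: r_a1 = 27.619460, r_a2 = 49.849272
inv(α') = inv(16.147°) + 2·(-0.280+0.104)·tan α/(43+78) = 0.00686346  ⇒  α' = 15.54823°
a' = a·cos α / cos α' = 75.2015·cos 16.147°/cos 15.54823° = 74.978736
action lengths: √(r_a1²−r_b1²) = 10.191791, √(r_a2²−r_b2²) = 17.795603
base pitch p_b = π·m·cos α = 3.750953
CR = (10.191791 + 17.795603 − 74.978736·sin 15.54823°)/3.750953 = 2.103303
contact ratio ≈ 2.1033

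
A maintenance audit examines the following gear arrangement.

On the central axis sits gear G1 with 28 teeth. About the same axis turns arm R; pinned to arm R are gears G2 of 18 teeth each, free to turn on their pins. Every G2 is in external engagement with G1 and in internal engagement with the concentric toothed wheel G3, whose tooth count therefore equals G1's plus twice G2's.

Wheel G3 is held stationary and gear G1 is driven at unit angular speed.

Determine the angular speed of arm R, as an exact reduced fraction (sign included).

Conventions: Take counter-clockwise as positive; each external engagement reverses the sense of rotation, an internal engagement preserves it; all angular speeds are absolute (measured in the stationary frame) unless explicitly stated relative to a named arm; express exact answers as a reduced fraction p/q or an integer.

7/23

topology: planetary set — G1 28T / G2 18T / G3 64T, arm = carrier (Willis)
ring teeth: 28 + 2·18 = 64
28(ω_sun−ω_arm) = −64(ω_ring−ω_arm),  ω_ring = 0, ω_sun = 1
28(1−ω_arm) = −64(0−ω_arm)  ⇒  92·ω_arm = 28  ⇒  ω_arm = 7/23
exact speed ratio = 7/23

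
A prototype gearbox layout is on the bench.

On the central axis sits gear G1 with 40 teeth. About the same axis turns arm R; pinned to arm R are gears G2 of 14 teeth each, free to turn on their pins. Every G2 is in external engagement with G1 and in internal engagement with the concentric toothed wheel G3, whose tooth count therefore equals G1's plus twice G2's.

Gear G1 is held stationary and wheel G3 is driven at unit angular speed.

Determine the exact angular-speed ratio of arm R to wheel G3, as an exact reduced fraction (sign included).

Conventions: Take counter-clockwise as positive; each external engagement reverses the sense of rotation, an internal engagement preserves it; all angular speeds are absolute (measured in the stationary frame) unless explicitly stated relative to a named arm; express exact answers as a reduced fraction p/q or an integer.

17/27

class = planetary set [G3 = 40+2·14 = 68; Willis about the carrier]
ring teeth: 40 + 2·14 = 68
40(ω_sun−ω_arm) = −68(ω_ring−ω_arm),  ω_sun = 0, ω_ring = 1
40(0−ω_arm) = −68(1−ω_arm)  ⇒  108·ω_arm = 68  ⇒  ω_arm = 17/27
ω_out/ω_in = 17/27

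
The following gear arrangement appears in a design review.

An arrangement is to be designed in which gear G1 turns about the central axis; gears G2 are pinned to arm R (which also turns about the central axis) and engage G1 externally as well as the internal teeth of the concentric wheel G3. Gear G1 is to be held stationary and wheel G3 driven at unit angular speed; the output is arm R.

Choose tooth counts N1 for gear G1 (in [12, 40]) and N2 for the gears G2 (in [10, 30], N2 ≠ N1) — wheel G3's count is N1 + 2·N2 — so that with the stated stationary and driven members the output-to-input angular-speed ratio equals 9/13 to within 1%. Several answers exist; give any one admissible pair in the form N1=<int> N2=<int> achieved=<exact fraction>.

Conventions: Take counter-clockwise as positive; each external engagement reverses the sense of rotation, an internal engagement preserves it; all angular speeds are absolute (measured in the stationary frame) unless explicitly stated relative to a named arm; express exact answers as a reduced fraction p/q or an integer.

N1=16 N2=10 achieved=9/13

topology: planetary set — design target 9/13, arm = carrier (Willis)
Willis with ω_sun = 0: ω_arm/ω_ring = N3/(N1+N3); set equal to 9/13  ⇒  N3/N1 = (9/13)/(1 − 9/13) = 9/4
N3 = N1 + 2·N2  ⇒  N2/N1 = (N3/N1 − 1)/2 = (9/4 − 1)/2 = 5/8
smallest multiple with N1 ≥ 12 and N2 ≥ 10: k = 2  ⇒  N1 = 2·8 = 16, N2 = 2·5 = 10 (N1 ≤ 40, N2 ≤ 30, N2 ≠ N1 ✓), N3 = 16 + 2·10 = 36
check: N3/(N1+N3) with N1 = 16, N3 = 36 gives 9/13; |achieved − target| = 0 ≤ 9/1300 ✓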